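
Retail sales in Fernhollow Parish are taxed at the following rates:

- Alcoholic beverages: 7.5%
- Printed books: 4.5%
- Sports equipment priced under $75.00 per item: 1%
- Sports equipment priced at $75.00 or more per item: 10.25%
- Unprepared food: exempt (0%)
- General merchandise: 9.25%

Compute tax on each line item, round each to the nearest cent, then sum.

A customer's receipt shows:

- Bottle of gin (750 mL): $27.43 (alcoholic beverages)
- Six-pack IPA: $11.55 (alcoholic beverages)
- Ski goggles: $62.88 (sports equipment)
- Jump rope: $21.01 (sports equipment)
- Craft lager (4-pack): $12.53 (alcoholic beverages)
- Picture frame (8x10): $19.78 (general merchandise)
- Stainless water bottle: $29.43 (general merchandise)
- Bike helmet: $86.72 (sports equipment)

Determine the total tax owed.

Bottle of gin (750 mL) $27.43: alcoholic beverages → 7.5% → $2.06
Six-pack IPA $11.55: alcoholic beverages → 7.5% → $0.87
Ski goggles $62.88: sports equipment, under $75.00 → 1% → $0.63
Jump rope $21.01: sports equipment, under $75.00 → 1% → $0.21
Craft lager (4-pack) $12.53: alcoholic beverages → 7.5% → $0.94
Picture frame (8x10) $19.78: general merchandise → 9.25% → $1.83
Stainless water bottle $29.43: general merchandise → 9.25% → $2.72
Bike helmet $86.72: sports equipment, $75.00 or more → 10.25% → $8.89
Total tax = $2.06 + $0.87 + $0.63 + $0.21 + $0.94 + $1.83 + $2.72 + $8.89 = $18.15

$18.15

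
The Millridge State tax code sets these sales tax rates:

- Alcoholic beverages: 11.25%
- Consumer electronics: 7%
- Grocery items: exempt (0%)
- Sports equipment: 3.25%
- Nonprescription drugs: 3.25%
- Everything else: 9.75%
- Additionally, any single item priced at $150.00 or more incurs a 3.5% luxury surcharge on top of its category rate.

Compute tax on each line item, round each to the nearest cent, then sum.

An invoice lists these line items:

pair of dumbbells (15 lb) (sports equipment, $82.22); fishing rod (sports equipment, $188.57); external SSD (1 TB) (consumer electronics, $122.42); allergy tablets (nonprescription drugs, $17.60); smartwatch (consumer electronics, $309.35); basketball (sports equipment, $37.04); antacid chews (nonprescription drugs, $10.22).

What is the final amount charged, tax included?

Pair of dumbbells (15 lb) $82.22: sports equipment → 3.25% → $2.67
Fishing rod $188.57: sports equipment → 3.25% + 3.5% surcharge = 6.75% → $12.73
External SSD (1 TB) $122.42: consumer electronics → 7% → $8.57
Allergy tablets $17.60: nonprescription drugs → 3.25% → $0.57
Smartwatch $309.35: consumer electronics → 7% + 3.5% surcharge = 10.5% → $32.48
Basketball $37.04: sports equipment → 3.25% → $1.20
Antacid chews $10.22: nonprescription drugs → 3.25% → $0.33
Subtotal = $767.42; tax = $58.55; total due = $825.97

$825.97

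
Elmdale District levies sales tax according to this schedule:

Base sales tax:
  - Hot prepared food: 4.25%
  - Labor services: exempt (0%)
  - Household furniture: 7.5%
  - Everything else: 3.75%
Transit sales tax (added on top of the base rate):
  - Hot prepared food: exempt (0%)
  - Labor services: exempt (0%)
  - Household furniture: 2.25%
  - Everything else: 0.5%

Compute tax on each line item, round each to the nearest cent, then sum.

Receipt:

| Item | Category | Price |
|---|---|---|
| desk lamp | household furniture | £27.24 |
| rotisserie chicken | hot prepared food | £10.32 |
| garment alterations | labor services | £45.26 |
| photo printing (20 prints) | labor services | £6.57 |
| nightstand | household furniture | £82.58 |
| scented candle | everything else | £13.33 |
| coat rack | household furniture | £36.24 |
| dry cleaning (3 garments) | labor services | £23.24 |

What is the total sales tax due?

£15.25

Desk lamp £27.24: household furniture → 7.5% + 2.25% transit = 9.75% → £2.66
Rotisserie chicken £10.32: hot prepared food → 4.25% + 0% transit = 4.25% → £0.44
Garment alterations £45.26: labor services → 0% + 0% transit = 0% → £0.00
Photo printing (20 prints) £6.57: labor services → 0% + 0% transit = 0% → £0.00
Nightstand £82.58: household furniture → 7.5% + 2.25% transit = 9.75% → £8.05
Scented candle £13.33: everything else → 3.75% + 0.5% transit = 4.25% → £0.57
Coat rack £36.24: household furniture → 7.5% + 2.25% transit = 9.75% → £3.53
Dry cleaning (3 garments) £23.24: labor services → 0% + 0% transit = 0% → £0.00
Total tax = £2.66 + £0.44 + £8.05 + £0.57 + £3.53 = £15.25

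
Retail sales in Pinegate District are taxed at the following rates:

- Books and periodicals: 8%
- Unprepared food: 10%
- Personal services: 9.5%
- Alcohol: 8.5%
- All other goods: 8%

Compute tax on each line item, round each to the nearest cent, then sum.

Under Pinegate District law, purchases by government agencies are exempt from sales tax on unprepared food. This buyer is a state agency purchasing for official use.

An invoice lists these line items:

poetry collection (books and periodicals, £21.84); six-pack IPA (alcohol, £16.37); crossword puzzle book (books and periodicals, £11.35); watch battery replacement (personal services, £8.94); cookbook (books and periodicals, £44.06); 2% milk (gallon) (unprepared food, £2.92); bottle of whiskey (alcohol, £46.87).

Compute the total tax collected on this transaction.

£12.40

Poetry collection £21.84: books and periodicals → 8% → £1.75
Six-pack IPA £16.37: alcohol → 8.5% → £1.39
Crossword puzzle book £11.35: books and periodicals → 8% → £0.91
Watch battery replacement £8.94: personal services → 9.5% → £0.85
Cookbook £44.06: books and periodicals → 8% → £3.52
2% milk (gallon) £2.92: unprepared food, buyer-exempt → 0% → £0.00
Bottle of whiskey £46.87: alcohol → 8.5% → £3.98
Total tax = £1.75 + £1.39 + £0.91 + £0.85 + £3.52 + £3.98 = £12.40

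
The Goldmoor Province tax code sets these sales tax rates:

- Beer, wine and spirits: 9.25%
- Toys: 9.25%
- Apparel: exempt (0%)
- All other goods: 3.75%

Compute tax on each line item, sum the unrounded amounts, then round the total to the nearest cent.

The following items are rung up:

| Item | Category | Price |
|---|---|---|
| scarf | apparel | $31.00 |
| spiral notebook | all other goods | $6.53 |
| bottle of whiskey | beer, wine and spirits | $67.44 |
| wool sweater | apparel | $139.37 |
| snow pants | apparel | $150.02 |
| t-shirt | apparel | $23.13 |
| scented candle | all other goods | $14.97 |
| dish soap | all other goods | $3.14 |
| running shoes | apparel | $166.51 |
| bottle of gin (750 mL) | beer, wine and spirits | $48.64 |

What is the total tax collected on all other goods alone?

Spiral notebook $6.53: all other goods → 3.75% → $0.244875
Scented candle $14.97: all other goods → 3.75% → $0.561375
Dish soap $3.14: all other goods → 3.75% → $0.11775
Tax on all other goods: unrounded sum = $0.924 → $0.92

$0.92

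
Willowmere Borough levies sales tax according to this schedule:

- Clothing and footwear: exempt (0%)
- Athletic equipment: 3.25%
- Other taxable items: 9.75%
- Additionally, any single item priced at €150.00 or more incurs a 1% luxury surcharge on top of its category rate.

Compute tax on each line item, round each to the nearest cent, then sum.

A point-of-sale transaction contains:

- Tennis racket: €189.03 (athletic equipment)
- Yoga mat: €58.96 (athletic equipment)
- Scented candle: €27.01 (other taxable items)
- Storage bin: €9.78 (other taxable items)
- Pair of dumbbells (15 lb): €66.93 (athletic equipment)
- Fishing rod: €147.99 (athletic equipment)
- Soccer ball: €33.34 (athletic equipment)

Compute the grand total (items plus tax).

€554.64

Tennis racket €189.03: athletic equipment → 3.25% + 1% surcharge = 4.25% → €8.03
Yoga mat €58.96: athletic equipment → 3.25% → €1.92
Scented candle €27.01: other taxable items → 9.75% → €2.63
Storage bin €9.78: other taxable items → 9.75% → €0.95
Pair of dumbbells (15 lb) €66.93: athletic equipment → 3.25% → €2.18
Fishing rod €147.99: athletic equipment → 3.25% → €4.81
Soccer ball €33.34: athletic equipment → 3.25% → €1.08
Subtotal = €533.04; tax = €21.60; total due = €554.64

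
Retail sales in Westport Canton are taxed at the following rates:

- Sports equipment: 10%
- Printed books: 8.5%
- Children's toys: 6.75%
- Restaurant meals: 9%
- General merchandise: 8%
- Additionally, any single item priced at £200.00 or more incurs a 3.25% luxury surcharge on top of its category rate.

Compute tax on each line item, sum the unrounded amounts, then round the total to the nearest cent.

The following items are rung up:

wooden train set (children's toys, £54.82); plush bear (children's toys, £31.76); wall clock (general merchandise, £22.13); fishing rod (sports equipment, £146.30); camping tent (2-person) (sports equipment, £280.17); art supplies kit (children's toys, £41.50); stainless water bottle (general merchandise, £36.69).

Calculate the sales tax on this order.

£65.10

Wooden train set £54.82: children's toys → 6.75% → £3.70035
Plush bear £31.76: children's toys → 6.75% → £2.1438
Wall clock £22.13: general merchandise → 8% → £1.7704
Fishing rod £146.30: sports equipment → 10% → £14.63
Camping tent (2-person) £280.17: sports equipment → 10% + 3.25% surcharge = 13.25% → £37.122525
Art supplies kit £41.50: children's toys → 6.75% → £2.80125
Stainless water bottle £36.69: general merchandise → 8% → £2.9352
Unrounded tax sum = £65.103525 → £65.10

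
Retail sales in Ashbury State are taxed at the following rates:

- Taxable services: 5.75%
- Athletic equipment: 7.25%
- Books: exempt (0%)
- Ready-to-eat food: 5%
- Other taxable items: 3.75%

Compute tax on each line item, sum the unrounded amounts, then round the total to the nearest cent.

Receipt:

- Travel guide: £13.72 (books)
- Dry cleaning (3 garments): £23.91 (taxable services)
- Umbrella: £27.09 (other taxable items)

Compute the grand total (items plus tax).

Travel guide £13.72: books → 0% → £0.00
Dry cleaning (3 garments) £23.91: taxable services → 5.75% → £1.374825
Umbrella £27.09: other taxable items → 3.75% → £1.015875
Subtotal = £64.72; unrounded tax = £2.3907 → £2.39; total due = £67.11

£67.11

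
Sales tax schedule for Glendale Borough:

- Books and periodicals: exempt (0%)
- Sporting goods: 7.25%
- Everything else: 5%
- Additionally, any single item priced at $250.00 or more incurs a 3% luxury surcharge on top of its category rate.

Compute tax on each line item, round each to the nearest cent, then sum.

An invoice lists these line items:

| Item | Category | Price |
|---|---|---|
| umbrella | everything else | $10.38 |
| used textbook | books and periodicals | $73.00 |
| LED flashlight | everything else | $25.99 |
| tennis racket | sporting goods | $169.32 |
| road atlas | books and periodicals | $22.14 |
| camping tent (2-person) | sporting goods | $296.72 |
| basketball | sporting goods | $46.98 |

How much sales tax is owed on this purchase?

$47.92

Umbrella $10.38: everything else → 5% → $0.52
Used textbook $73.00: books and periodicals → 0% → $0.00
LED flashlight $25.99: everything else → 5% → $1.30
Tennis racket $169.32: sporting goods → 7.25% → $12.28
Road atlas $22.14: books and periodicals → 0% → $0.00
Camping tent (2-person) $296.72: sporting goods → 7.25% + 3% surcharge = 10.25% → $30.41
Basketball $46.98: sporting goods → 7.25% → $3.41
Total tax = $0.52 + $1.30 + $12.28 + $30.41 + $3.41 = $47.92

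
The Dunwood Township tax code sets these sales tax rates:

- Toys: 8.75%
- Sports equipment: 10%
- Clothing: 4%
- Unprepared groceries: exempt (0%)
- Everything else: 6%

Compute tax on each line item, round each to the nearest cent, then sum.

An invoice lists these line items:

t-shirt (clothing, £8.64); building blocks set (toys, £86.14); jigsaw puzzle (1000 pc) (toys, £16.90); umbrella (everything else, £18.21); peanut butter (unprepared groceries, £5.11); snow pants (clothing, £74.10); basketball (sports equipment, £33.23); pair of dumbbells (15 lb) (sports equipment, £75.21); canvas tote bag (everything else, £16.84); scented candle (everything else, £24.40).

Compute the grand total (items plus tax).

£385.51

T-shirt £8.64: clothing → 4% → £0.35
Building blocks set £86.14: toys → 8.75% → £7.54
Jigsaw puzzle (1000 pc) £16.90: toys → 8.75% → £1.48
Umbrella £18.21: everything else → 6% → £1.09
Peanut butter £5.11: unprepared groceries → 0% → £0.00
Snow pants £74.10: clothing → 4% → £2.96
Basketball £33.23: sports equipment → 10% → £3.32
Pair of dumbbells (15 lb) £75.21: sports equipment → 10% → £7.52
Canvas tote bag £16.84: everything else → 6% → £1.01
Scented candle £24.40: everything else → 6% → £1.46
Subtotal = £358.78; tax = £26.73; total due = £385.51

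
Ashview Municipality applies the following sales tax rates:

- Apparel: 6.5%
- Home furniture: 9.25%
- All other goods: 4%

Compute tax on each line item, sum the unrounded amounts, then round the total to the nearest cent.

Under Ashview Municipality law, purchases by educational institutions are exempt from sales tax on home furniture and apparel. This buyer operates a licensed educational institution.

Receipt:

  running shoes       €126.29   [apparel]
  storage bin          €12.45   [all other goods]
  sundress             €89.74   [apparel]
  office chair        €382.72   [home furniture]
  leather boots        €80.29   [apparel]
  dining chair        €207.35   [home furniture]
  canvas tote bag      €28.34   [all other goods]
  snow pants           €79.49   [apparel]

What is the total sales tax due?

Running shoes €126.29: apparel, buyer-exempt → 0% → €0.00
Storage bin €12.45: all other goods → 4% → €0.498
Sundress €89.74: apparel, buyer-exempt → 0% → €0.00
Office chair €382.72: home furniture, buyer-exempt → 0% → €0.00
Leather boots €80.29: apparel, buyer-exempt → 0% → €0.00
Dining chair €207.35: home furniture, buyer-exempt → 0% → €0.00
Canvas tote bag €28.34: all other goods → 4% → €1.1336
Snow pants €79.49: apparel, buyer-exempt → 0% → €0.00
Unrounded tax sum = €1.6316 → €1.63

€1.63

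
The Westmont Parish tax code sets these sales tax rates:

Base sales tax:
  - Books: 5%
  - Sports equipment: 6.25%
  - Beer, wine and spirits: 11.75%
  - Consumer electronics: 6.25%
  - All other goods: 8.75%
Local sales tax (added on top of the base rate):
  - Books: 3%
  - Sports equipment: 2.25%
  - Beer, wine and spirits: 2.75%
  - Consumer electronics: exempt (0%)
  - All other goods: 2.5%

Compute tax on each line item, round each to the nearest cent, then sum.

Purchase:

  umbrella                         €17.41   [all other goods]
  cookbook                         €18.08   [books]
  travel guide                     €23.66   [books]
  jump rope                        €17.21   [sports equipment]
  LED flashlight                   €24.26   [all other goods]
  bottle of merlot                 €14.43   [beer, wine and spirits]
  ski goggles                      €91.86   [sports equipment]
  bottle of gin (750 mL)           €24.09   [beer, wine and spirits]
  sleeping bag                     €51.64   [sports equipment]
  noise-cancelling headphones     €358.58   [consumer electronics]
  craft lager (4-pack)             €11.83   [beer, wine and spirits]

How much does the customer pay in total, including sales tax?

Umbrella €17.41: all other goods → 8.75% + 2.5% local = 11.25% → €1.96
Cookbook €18.08: books → 5% + 3% local = 8% → €1.45
Travel guide €23.66: books → 5% + 3% local = 8% → €1.89
Jump rope €17.21: sports equipment → 6.25% + 2.25% local = 8.5% → €1.46
LED flashlight €24.26: all other goods → 8.75% + 2.5% local = 11.25% → €2.73
Bottle of merlot €14.43: beer, wine and spirits → 11.75% + 2.75% local = 14.5% → €2.09
Ski goggles €91.86: sports equipment → 6.25% + 2.25% local = 8.5% → €7.81
Bottle of gin (750 mL) €24.09: beer, wine and spirits → 11.75% + 2.75% local = 14.5% → €3.49
Sleeping bag €51.64: sports equipment → 6.25% + 2.25% local = 8.5% → €4.39
Noise-cancelling headphones €358.58: consumer electronics → 6.25% + 0% local = 6.25% → €22.41
Craft lager (4-pack) €11.83: beer, wine and spirits → 11.75% + 2.75% local = 14.5% → €1.72
Subtotal = €653.05; tax = €51.40; total due = €704.45

€704.45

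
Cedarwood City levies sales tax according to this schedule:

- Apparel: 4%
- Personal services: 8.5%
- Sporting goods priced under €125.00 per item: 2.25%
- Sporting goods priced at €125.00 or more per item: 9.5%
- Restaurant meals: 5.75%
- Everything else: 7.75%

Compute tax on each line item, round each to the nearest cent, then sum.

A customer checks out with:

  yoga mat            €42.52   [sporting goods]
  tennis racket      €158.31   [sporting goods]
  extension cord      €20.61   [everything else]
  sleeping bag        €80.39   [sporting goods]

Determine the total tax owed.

Yoga mat €42.52: sporting goods, under €125.00 → 2.25% → €0.96
Tennis racket €158.31: sporting goods, €125.00 or more → 9.5% → €15.04
Extension cord €20.61: everything else → 7.75% → €1.60
Sleeping bag €80.39: sporting goods, under €125.00 → 2.25% → €1.81
Total tax = €0.96 + €15.04 + €1.60 + €1.81 = €19.41

€19.41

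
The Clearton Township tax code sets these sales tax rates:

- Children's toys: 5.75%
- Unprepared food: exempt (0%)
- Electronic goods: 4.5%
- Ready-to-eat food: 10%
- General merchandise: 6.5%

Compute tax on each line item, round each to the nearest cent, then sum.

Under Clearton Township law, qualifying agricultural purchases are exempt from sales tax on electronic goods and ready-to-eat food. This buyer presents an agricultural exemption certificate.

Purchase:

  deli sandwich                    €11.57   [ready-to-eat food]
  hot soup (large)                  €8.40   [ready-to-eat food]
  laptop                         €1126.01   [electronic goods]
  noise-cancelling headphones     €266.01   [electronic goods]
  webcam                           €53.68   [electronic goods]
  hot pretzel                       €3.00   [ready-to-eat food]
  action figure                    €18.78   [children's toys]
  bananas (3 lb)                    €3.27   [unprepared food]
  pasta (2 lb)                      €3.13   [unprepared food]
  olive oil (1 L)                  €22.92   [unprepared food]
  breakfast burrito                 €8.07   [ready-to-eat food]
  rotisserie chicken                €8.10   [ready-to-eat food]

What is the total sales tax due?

Deli sandwich €11.57: ready-to-eat food, buyer-exempt → 0% → €0.00
Hot soup (large) €8.40: ready-to-eat food, buyer-exempt → 0% → €0.00
Laptop €1126.01: electronic goods, buyer-exempt → 0% → €0.00
Noise-cancelling headphones €266.01: electronic goods, buyer-exempt → 0% → €0.00
Webcam €53.68: electronic goods, buyer-exempt → 0% → €0.00
Hot pretzel €3.00: ready-to-eat food, buyer-exempt → 0% → €0.00
Action figure €18.78: children's toys → 5.75% → €1.08
Bananas (3 lb) €3.27: unprepared food → 0% → €0.00
Pasta (2 lb) €3.13: unprepared food → 0% → €0.00
Olive oil (1 L) €22.92: unprepared food → 0% → €0.00
Breakfast burrito €8.07: ready-to-eat food, buyer-exempt → 0% → €0.00
Rotisserie chicken €8.10: ready-to-eat food, buyer-exempt → 0% → €0.00
Total tax = €1.08

€1.08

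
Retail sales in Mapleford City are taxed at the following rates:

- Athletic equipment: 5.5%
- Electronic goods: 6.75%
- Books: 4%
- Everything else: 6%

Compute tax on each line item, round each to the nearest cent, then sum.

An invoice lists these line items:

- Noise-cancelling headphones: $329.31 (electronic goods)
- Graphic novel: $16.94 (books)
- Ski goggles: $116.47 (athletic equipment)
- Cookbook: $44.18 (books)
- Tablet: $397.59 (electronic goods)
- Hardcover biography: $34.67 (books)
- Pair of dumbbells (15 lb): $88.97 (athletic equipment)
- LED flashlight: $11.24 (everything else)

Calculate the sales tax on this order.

$64.88

Noise-cancelling headphones $329.31: electronic goods → 6.75% → $22.23
Graphic novel $16.94: books → 4% → $0.68
Ski goggles $116.47: athletic equipment → 5.5% → $6.41
Cookbook $44.18: books → 4% → $1.77
Tablet $397.59: electronic goods → 6.75% → $26.84
Hardcover biography $34.67: books → 4% → $1.39
Pair of dumbbells (15 lb) $88.97: athletic equipment → 5.5% → $4.89
LED flashlight $11.24: everything else → 6% → $0.67
Total tax = $22.23 + $0.68 + $6.41 + $1.77 + $26.84 + $1.39 + $4.89 + $0.67 = $64.88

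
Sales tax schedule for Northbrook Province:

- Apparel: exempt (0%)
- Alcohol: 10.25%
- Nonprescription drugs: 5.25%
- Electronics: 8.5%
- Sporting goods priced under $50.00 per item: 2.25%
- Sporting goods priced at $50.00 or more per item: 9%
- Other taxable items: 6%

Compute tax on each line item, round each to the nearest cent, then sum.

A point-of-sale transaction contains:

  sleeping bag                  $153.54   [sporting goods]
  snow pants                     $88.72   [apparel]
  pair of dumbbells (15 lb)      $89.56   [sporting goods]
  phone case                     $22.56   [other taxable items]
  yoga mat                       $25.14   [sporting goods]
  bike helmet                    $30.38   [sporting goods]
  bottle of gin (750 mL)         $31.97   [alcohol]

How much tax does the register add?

Sleeping bag $153.54: sporting goods, $50.00 or more → 9% → $13.82
Snow pants $88.72: apparel → 0% → $0.00
Pair of dumbbells (15 lb) $89.56: sporting goods, $50.00 or more → 9% → $8.06
Phone case $22.56: other taxable items → 6% → $1.35
Yoga mat $25.14: sporting goods, under $50.00 → 2.25% → $0.57
Bike helmet $30.38: sporting goods, under $50.00 → 2.25% → $0.68
Bottle of gin (750 mL) $31.97: alcohol → 10.25% → $3.28
Total tax = $13.82 + $8.06 + $1.35 + $0.57 + $0.68 + $3.28 = $27.76

$27.76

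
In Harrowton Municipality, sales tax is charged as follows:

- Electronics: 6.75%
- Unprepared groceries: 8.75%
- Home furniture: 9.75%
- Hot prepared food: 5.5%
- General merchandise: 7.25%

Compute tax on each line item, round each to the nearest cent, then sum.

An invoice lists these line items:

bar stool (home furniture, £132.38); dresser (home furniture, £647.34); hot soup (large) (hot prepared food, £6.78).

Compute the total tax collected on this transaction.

Bar stool £132.38: home furniture → 9.75% → £12.91
Dresser £647.34: home furniture → 9.75% → £63.12
Hot soup (large) £6.78: hot prepared food → 5.5% → £0.37
Total tax = £12.91 + £63.12 + £0.37 = £76.40

£76.40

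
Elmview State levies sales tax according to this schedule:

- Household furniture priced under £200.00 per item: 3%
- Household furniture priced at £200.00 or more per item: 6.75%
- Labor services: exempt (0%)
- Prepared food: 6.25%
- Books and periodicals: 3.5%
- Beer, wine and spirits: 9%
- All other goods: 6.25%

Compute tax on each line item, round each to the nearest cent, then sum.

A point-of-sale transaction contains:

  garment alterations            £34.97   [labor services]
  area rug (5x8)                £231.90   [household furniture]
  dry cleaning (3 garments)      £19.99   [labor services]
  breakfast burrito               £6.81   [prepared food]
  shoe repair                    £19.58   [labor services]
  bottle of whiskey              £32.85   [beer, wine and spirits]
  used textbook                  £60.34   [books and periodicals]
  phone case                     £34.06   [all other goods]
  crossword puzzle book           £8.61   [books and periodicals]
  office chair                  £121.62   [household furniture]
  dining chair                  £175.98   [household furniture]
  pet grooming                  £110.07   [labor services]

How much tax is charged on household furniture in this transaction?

Area rug (5x8) £231.90: household furniture, £200.00 or more → 6.75% → £15.65
Office chair £121.62: household furniture, under £200.00 → 3% → £3.65
Dining chair £175.98: household furniture, under £200.00 → 3% → £5.28
Tax on household furniture = £15.65 + £3.65 + £5.28 = £24.58

£24.58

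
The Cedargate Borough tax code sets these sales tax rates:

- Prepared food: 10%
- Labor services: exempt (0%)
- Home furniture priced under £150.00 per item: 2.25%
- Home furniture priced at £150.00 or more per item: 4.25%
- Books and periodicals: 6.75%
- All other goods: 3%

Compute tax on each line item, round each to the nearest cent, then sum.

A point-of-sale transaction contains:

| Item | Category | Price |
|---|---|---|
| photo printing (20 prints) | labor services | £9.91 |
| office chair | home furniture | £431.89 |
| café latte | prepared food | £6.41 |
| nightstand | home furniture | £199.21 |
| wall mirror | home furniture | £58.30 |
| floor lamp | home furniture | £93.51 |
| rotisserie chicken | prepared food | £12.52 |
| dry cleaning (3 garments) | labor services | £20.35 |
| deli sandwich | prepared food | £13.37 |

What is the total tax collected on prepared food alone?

Café latte £6.41: prepared food → 10% → £0.64
Rotisserie chicken £12.52: prepared food → 10% → £1.25
Deli sandwich £13.37: prepared food → 10% → £1.34
Tax on prepared food = £0.64 + £1.25 + £1.34 = £3.23

£3.23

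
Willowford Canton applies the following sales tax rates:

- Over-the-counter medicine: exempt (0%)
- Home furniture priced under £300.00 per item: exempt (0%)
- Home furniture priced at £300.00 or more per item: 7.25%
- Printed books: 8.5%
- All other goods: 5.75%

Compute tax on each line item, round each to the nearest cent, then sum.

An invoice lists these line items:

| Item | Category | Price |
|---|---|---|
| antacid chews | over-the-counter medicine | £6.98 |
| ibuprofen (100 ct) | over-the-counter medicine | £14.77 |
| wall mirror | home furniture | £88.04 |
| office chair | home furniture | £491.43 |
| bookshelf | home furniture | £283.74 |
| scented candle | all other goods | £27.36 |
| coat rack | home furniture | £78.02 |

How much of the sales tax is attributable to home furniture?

£35.63

Wall mirror £88.04: home furniture, under £300.00 → 0% → £0.00
Office chair £491.43: home furniture, £300.00 or more → 7.25% → £35.63
Bookshelf £283.74: home furniture, under £300.00 → 0% → £0.00
Coat rack £78.02: home furniture, under £300.00 → 0% → £0.00
Tax on home furniture = £0.00 + £35.63 + £0.00 + £0.00 = £35.63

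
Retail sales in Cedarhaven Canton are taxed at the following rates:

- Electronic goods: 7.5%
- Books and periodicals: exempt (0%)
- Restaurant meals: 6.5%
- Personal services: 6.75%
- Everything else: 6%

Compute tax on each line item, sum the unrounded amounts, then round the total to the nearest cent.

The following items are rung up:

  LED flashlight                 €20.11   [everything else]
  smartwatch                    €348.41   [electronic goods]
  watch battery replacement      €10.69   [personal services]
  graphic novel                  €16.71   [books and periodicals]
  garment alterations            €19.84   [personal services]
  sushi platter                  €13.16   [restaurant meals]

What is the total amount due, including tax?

LED flashlight €20.11: everything else → 6% → €1.2066
Smartwatch €348.41: electronic goods → 7.5% → €26.13075
Watch battery replacement €10.69: personal services → 6.75% → €0.721575
Graphic novel €16.71: books and periodicals → 0% → €0.00
Garment alterations €19.84: personal services → 6.75% → €1.3392
Sushi platter €13.16: restaurant meals → 6.5% → €0.8554
Subtotal = €428.92; unrounded tax = €30.253525 → €30.25; total due = €459.17

€459.17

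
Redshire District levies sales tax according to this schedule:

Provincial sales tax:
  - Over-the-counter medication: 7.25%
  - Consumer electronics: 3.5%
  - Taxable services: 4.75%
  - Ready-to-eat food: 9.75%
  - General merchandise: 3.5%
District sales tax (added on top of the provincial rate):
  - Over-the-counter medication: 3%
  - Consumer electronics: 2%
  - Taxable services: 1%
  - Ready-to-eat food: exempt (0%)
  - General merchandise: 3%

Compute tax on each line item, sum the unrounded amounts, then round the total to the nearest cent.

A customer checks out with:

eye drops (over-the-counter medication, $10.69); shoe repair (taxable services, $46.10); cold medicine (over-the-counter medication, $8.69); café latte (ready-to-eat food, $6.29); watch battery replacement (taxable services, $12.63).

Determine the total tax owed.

Eye drops $10.69: over-the-counter medication → 7.25% + 3% district = 10.25% → $1.095725
Shoe repair $46.10: taxable services → 4.75% + 1% district = 5.75% → $2.65075
Cold medicine $8.69: over-the-counter medication → 7.25% + 3% district = 10.25% → $0.890725
Café latte $6.29: ready-to-eat food → 9.75% + 0% district = 9.75% → $0.613275
Watch battery replacement $12.63: taxable services → 4.75% + 1% district = 5.75% → $0.726225
Unrounded tax sum = $5.9767 → $5.98

$5.98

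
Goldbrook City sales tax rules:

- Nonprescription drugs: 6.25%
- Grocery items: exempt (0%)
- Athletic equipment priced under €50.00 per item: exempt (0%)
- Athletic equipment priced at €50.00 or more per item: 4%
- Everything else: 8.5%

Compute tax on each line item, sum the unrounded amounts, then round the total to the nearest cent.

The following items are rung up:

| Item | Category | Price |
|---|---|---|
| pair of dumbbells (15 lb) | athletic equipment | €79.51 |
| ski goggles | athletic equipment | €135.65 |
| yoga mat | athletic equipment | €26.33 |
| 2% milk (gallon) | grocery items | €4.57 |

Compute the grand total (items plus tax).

€254.67

Pair of dumbbells (15 lb) €79.51: athletic equipment, €50.00 or more → 4% → €3.1804
Ski goggles €135.65: athletic equipment, €50.00 or more → 4% → €5.426
Yoga mat €26.33: athletic equipment, under €50.00 → 0% → €0.00
2% milk (gallon) €4.57: grocery items → 0% → €0.00
Subtotal = €246.06; unrounded tax = €8.6064 → €8.61; total due = €254.67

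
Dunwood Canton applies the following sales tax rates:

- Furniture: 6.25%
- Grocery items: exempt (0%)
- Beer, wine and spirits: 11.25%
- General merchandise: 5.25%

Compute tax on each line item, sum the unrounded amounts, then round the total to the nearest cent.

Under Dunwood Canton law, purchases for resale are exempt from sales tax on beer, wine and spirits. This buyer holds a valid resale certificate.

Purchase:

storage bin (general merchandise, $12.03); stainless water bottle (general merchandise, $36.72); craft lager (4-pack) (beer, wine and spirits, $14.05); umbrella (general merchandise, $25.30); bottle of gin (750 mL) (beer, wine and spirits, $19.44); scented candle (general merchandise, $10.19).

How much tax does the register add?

Storage bin $12.03: general merchandise → 5.25% → $0.631575
Stainless water bottle $36.72: general merchandise → 5.25% → $1.9278
Craft lager (4-pack) $14.05: beer, wine and spirits, buyer-exempt → 0% → $0.00
Umbrella $25.30: general merchandise → 5.25% → $1.32825
Bottle of gin (750 mL) $19.44: beer, wine and spirits, buyer-exempt → 0% → $0.00
Scented candle $10.19: general merchandise → 5.25% → $0.534975
Unrounded tax sum = $4.4226 → $4.42

$4.42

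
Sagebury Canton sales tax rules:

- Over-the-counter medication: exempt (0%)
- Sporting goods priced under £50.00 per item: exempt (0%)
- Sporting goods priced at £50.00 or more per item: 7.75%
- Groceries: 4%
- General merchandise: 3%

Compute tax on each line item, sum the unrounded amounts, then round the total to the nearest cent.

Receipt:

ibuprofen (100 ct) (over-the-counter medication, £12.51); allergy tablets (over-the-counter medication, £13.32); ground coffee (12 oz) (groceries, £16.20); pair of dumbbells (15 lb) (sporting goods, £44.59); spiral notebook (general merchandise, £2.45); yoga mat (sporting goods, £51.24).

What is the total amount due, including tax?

Ibuprofen (100 ct) £12.51: over-the-counter medication → 0% → £0.00
Allergy tablets £13.32: over-the-counter medication → 0% → £0.00
Ground coffee (12 oz) £16.20: groceries → 4% → £0.648
Pair of dumbbells (15 lb) £44.59: sporting goods, under £50.00 → 0% → £0.00
Spiral notebook £2.45: general merchandise → 3% → £0.0735
Yoga mat £51.24: sporting goods, £50.00 or more → 7.75% → £3.9711
Subtotal = £140.31; unrounded tax = £4.6926 → £4.69; total due = £145.00

£145.00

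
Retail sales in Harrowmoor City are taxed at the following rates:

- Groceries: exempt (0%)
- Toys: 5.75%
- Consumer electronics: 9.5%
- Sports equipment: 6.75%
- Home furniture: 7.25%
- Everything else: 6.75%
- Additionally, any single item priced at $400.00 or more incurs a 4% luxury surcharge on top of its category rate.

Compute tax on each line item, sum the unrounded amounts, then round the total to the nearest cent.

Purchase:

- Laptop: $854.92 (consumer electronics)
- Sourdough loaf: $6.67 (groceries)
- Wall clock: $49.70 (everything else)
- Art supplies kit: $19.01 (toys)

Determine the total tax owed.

$119.86

Laptop $854.92: consumer electronics → 9.5% + 4% surcharge = 13.5% → $115.4142
Sourdough loaf $6.67: groceries → 0% → $0.00
Wall clock $49.70: everything else → 6.75% → $3.35475
Art supplies kit $19.01: toys → 5.75% → $1.093075
Unrounded tax sum = $119.862025 → $119.86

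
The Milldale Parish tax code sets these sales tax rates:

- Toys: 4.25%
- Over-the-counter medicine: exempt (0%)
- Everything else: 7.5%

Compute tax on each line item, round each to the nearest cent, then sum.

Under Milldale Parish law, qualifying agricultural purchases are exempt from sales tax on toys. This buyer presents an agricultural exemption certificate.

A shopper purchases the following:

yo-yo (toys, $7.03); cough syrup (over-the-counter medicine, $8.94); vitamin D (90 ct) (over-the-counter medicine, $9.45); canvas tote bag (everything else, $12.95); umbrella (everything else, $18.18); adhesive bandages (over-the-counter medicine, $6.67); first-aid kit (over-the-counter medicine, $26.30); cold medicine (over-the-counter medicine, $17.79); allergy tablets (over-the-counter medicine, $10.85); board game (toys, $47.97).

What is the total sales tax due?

Yo-yo $7.03: toys, buyer-exempt → 0% → $0.00
Cough syrup $8.94: over-the-counter medicine → 0% → $0.00
Vitamin D (90 ct) $9.45: over-the-counter medicine → 0% → $0.00
Canvas tote bag $12.95: everything else → 7.5% → $0.97
Umbrella $18.18: everything else → 7.5% → $1.36
Adhesive bandages $6.67: over-the-counter medicine → 0% → $0.00
First-aid kit $26.30: over-the-counter medicine → 0% → $0.00
Cold medicine $17.79: over-the-counter medicine → 0% → $0.00
Allergy tablets $10.85: over-the-counter medicine → 0% → $0.00
Board game $47.97: toys, buyer-exempt → 0% → $0.00
Total tax = $0.97 + $1.36 = $2.33

$2.33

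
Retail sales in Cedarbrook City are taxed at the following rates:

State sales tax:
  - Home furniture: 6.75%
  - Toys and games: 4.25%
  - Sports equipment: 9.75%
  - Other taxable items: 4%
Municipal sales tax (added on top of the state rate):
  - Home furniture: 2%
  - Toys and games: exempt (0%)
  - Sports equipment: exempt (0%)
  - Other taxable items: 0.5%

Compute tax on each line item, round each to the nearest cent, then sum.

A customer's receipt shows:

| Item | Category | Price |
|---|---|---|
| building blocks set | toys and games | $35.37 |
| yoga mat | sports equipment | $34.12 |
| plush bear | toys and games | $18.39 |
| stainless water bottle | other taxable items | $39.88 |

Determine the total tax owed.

Building blocks set $35.37: toys and games → 4.25% + 0% municipal = 4.25% → $1.50
Yoga mat $34.12: sports equipment → 9.75% + 0% municipal = 9.75% → $3.33
Plush bear $18.39: toys and games → 4.25% + 0% municipal = 4.25% → $0.78
Stainless water bottle $39.88: other taxable items → 4% + 0.5% municipal = 4.5% → $1.79
Total tax = $1.50 + $3.33 + $0.78 + $1.79 = $7.40

$7.40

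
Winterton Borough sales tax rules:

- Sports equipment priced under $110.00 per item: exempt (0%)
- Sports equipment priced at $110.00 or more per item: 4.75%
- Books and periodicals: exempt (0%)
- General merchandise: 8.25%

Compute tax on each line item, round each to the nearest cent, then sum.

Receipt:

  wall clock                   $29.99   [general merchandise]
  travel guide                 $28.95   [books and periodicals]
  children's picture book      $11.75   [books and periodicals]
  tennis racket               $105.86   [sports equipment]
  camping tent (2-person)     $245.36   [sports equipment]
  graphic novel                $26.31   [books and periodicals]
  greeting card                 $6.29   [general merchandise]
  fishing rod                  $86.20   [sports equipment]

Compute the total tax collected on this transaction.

Wall clock $29.99: general merchandise → 8.25% → $2.47
Travel guide $28.95: books and periodicals → 0% → $0.00
Children's picture book $11.75: books and periodicals → 0% → $0.00
Tennis racket $105.86: sports equipment, under $110.00 → 0% → $0.00
Camping tent (2-person) $245.36: sports equipment, $110.00 or more → 4.75% → $11.65
Graphic novel $26.31: books and periodicals → 0% → $0.00
Greeting card $6.29: general merchandise → 8.25% → $0.52
Fishing rod $86.20: sports equipment, under $110.00 → 0% → $0.00
Total tax = $2.47 + $11.65 + $0.52 = $14.64

$14.64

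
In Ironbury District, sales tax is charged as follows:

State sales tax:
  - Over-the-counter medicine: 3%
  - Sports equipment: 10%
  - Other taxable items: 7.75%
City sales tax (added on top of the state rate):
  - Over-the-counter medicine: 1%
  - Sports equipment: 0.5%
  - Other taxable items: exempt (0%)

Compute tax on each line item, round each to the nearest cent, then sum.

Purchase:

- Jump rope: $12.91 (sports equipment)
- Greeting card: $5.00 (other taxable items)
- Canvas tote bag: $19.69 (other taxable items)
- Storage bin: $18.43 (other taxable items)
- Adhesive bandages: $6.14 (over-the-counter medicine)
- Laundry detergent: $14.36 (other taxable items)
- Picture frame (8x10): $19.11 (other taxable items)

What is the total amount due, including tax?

Jump rope $12.91: sports equipment → 10% + 0.5% city = 10.5% → $1.36
Greeting card $5.00: other taxable items → 7.75% + 0% city = 7.75% → $0.39
Canvas tote bag $19.69: other taxable items → 7.75% + 0% city = 7.75% → $1.53
Storage bin $18.43: other taxable items → 7.75% + 0% city = 7.75% → $1.43
Adhesive bandages $6.14: over-the-counter medicine → 3% + 1% city = 4% → $0.25
Laundry detergent $14.36: other taxable items → 7.75% + 0% city = 7.75% → $1.11
Picture frame (8x10) $19.11: other taxable items → 7.75% + 0% city = 7.75% → $1.48
Subtotal = $95.64; tax = $7.55; total due = $103.19

$103.19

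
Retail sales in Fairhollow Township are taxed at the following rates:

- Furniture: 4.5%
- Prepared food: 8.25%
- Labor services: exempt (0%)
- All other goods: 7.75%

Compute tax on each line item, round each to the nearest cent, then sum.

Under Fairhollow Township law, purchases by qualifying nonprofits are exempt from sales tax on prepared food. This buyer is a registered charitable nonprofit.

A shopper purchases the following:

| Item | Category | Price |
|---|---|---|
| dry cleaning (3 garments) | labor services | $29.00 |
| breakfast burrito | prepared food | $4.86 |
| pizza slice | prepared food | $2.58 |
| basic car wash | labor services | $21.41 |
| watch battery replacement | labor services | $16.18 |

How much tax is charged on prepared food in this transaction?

Breakfast burrito $4.86: prepared food, buyer-exempt → 0% → $0.00
Pizza slice $2.58: prepared food, buyer-exempt → 0% → $0.00
Tax on prepared food = $0.00 + $0.00 = $0.00

$0.00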